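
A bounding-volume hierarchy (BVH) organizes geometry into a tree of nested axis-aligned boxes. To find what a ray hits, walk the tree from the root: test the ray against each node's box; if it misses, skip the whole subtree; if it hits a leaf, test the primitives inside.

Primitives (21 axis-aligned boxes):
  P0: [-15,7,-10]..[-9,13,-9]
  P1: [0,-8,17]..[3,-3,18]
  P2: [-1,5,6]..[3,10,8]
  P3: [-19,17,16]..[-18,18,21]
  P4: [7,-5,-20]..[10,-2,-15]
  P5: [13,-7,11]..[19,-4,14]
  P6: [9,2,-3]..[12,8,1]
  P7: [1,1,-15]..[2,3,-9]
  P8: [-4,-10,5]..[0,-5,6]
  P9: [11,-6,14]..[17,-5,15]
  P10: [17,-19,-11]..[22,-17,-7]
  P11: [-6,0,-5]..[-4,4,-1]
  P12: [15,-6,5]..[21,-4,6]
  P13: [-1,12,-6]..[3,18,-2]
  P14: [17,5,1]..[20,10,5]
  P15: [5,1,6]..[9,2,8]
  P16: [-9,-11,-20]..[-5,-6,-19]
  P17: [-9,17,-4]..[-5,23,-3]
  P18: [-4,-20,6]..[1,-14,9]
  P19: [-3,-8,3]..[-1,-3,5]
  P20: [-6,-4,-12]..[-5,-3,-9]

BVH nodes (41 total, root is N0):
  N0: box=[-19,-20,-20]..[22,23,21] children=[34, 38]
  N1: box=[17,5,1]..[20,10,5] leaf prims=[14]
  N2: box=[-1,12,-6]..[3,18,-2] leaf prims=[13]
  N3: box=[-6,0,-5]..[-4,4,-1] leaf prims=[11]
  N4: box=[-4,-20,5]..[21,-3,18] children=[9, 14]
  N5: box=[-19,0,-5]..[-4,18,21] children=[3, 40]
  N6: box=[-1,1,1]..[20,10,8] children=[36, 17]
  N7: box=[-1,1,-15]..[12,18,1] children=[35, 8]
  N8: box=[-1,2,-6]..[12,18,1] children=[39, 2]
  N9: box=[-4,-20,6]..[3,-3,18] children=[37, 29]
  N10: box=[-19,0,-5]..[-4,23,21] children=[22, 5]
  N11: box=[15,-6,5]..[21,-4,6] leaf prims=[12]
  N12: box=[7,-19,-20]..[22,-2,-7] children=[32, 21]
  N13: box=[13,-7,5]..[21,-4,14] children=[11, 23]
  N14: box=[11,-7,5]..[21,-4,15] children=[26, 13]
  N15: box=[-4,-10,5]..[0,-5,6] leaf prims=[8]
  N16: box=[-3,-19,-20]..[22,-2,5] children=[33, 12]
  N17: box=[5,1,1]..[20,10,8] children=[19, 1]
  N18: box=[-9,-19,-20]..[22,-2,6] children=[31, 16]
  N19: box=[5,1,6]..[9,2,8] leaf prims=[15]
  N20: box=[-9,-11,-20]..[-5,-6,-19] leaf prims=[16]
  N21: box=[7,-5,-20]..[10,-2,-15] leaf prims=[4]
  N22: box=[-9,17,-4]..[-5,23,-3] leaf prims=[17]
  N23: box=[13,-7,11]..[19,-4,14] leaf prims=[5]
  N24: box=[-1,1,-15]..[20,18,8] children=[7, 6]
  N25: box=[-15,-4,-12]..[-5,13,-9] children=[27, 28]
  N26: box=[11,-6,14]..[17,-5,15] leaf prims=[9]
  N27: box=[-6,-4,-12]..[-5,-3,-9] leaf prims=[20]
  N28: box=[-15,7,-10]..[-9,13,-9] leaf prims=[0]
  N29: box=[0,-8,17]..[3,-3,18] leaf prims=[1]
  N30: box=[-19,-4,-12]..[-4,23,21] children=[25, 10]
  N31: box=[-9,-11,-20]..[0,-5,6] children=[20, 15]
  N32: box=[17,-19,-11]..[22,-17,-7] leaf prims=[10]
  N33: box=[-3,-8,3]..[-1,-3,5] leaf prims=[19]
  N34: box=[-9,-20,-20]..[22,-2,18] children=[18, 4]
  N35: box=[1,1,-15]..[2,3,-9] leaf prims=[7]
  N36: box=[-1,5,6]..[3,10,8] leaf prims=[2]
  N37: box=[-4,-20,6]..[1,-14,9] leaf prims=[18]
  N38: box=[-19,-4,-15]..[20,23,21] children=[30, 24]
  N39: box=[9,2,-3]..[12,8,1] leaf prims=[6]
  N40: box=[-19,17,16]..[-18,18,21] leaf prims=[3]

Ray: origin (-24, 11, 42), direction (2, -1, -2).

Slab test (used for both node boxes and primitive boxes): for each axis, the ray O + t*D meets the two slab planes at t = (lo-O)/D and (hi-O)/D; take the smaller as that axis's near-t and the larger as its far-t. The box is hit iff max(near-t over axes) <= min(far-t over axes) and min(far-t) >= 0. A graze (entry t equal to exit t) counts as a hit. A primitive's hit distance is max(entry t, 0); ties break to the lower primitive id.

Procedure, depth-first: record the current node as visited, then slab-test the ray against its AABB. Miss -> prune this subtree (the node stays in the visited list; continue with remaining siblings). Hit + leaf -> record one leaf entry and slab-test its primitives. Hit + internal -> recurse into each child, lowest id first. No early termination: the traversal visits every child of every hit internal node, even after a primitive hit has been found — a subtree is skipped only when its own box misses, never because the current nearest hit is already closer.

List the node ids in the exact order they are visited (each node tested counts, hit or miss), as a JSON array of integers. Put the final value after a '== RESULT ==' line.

Traverse from the root:
N0 x:[5/2,23] y:[-12,31] z:[21/2,31] -> hit [21/2,23], descend [34, 38]
  N34 x:[15/2,23] y:[13,31] z:[12,31] -> hit [13,23], descend [4, 18]
    N4 x:[10,45/2] y:[14,31] z:[12,37/2] -> hit [14,37/2], descend [9, 14]
      N9 x:[10,27/2] y:[14,31] z:[12,18] -> miss, prune
      N14 x:[35/2,45/2] y:[15,18] z:[27/2,37/2] -> hit [35/2,18], descend [13, 26]
        N13 x:[37/2,45/2] y:[15,18] z:[14,37/2] -> miss, prune
        N26 x:[35/2,41/2] y:[16,17] z:[27/2,14] -> miss, prune
    N18 x:[15/2,23] y:[13,30] z:[18,31] -> hit [18,23], descend [16, 31]
      N16 x:[21/2,23] y:[13,30] z:[37/2,31] -> hit [37/2,23], descend [12, 33]
        N12 x:[31/2,23] y:[13,30] z:[49/2,31] -> miss, prune
        N33 x:[21/2,23/2] y:[14,19] z:[37/2,39/2] -> miss, prune
      N31 x:[15/2,12] y:[16,22] z:[18,31] -> miss, prune
  N38 x:[5/2,22] y:[-12,15] z:[21/2,57/2] -> hit [21/2,15], descend [24, 30]
    N24 x:[23/2,22] y:[-7,10] z:[17,57/2] -> miss, prune
    N30 x:[5/2,10] y:[-12,15] z:[21/2,27] -> miss, prune

order=[0, 34, 4, 9, 14, 13, 26, 18, 16, 12, 33, 31, 38, 24, 30]  |boxes|=15  |leaves|=0  hit=miss

== RESULT ==
[0, 34, 4, 9, 14, 13, 26, 18, 16, 12, 33, 31, 38, 24, 30]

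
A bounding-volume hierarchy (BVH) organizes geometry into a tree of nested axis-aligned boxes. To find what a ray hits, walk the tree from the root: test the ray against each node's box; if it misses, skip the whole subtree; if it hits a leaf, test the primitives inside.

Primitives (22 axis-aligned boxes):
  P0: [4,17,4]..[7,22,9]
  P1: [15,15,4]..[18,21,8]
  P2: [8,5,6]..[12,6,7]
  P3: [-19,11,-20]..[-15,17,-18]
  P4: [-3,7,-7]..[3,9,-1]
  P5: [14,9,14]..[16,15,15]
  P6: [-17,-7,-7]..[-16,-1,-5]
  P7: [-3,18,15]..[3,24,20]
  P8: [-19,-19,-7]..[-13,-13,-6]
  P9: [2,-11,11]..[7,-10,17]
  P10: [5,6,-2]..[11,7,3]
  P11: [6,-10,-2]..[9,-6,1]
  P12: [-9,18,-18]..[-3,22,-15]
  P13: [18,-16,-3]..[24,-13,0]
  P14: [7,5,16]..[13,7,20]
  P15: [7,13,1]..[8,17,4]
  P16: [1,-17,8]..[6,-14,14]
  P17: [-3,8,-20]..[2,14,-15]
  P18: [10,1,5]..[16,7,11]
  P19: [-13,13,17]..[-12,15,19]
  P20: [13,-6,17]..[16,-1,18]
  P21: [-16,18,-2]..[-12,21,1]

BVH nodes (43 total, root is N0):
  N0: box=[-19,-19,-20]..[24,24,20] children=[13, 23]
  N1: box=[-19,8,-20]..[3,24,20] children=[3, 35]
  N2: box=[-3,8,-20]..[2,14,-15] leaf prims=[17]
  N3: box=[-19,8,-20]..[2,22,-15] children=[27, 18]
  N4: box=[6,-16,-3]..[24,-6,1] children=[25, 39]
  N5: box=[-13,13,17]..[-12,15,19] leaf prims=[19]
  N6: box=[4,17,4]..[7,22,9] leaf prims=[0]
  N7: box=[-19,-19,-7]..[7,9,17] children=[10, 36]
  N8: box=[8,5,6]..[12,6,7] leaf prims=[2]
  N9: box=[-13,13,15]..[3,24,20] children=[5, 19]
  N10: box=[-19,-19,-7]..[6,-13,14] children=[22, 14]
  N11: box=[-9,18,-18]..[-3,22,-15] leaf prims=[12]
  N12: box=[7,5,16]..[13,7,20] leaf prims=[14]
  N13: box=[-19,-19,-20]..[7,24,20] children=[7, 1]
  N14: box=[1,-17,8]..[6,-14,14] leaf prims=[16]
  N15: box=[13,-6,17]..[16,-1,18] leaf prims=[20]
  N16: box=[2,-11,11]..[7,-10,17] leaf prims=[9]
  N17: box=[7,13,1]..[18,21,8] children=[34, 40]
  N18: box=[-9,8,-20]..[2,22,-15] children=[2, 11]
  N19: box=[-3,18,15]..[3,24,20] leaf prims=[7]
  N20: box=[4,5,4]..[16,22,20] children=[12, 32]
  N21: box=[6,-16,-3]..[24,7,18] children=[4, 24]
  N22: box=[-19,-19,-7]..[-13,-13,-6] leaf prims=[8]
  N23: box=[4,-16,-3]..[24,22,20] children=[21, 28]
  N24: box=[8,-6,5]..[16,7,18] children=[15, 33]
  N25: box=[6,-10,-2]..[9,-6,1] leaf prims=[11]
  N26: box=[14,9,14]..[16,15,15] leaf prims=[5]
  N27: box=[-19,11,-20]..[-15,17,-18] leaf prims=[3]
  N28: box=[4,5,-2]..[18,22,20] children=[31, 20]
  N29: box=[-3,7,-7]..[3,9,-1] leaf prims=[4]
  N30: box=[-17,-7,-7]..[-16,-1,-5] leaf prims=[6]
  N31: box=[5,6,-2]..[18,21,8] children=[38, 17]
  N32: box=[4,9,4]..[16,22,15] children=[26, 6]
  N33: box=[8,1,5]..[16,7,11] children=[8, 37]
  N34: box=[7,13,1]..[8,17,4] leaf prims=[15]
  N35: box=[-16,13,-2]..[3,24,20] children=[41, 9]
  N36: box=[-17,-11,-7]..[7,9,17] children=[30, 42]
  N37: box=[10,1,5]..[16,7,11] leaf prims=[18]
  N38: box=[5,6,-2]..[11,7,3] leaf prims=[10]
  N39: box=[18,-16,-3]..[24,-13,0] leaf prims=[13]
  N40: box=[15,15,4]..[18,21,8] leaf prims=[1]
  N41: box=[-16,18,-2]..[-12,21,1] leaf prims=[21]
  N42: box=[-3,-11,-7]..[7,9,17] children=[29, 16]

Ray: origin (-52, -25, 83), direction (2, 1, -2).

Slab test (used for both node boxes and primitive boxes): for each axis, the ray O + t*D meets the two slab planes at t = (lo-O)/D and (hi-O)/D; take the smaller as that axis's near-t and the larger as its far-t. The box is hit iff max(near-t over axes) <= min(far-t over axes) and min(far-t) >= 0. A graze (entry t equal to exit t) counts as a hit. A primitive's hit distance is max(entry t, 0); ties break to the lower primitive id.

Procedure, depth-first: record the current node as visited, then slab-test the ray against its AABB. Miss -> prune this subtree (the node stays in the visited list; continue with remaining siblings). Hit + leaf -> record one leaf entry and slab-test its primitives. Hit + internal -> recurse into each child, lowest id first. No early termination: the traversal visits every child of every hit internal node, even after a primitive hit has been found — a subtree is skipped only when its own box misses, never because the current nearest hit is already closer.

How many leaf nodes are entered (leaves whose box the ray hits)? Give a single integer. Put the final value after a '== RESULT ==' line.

Traverse from the root:
N0 x:[33/2,38] y:[6,49] z:[63/2,103/2] -> hit [63/2,38], descend [13, 23]
  N13 x:[33/2,59/2] y:[6,49] z:[63/2,103/2] -> miss, prune
  N23 x:[28,38] y:[9,47] z:[63/2,43] -> hit [63/2,38], descend [21, 28]
    N21 x:[29,38] y:[9,32] z:[65/2,43] -> miss, prune
    N28 x:[28,35] y:[30,47] z:[63/2,85/2] -> hit [63/2,35], descend [20, 31]
      N20 x:[28,34] y:[30,47] z:[63/2,79/2] -> hit [63/2,34], descend [12, 32]
        N12 x:[59/2,65/2] y:[30,32] z:[63/2,67/2] -> hit [63/2,32] leaf, test {P14@t=63/2}
        N32 x:[28,34] y:[34,47] z:[34,79/2] -> hit [34,34], descend [6, 26]
          N6 x:[28,59/2] y:[42,47] z:[37,79/2] -> miss, prune
          N26 x:[33,34] y:[34,40] z:[34,69/2] -> hit [34,34] leaf, test {P5@t=34}
      N31 x:[57/2,35] y:[31,46] z:[75/2,85/2] -> miss, prune

11 AABB tests over nodes [0, 13, 23, 21, 28, 20, 12, 32, 6, 26, 31]; 2 leaves entered; closest P14.

== RESULT ==
2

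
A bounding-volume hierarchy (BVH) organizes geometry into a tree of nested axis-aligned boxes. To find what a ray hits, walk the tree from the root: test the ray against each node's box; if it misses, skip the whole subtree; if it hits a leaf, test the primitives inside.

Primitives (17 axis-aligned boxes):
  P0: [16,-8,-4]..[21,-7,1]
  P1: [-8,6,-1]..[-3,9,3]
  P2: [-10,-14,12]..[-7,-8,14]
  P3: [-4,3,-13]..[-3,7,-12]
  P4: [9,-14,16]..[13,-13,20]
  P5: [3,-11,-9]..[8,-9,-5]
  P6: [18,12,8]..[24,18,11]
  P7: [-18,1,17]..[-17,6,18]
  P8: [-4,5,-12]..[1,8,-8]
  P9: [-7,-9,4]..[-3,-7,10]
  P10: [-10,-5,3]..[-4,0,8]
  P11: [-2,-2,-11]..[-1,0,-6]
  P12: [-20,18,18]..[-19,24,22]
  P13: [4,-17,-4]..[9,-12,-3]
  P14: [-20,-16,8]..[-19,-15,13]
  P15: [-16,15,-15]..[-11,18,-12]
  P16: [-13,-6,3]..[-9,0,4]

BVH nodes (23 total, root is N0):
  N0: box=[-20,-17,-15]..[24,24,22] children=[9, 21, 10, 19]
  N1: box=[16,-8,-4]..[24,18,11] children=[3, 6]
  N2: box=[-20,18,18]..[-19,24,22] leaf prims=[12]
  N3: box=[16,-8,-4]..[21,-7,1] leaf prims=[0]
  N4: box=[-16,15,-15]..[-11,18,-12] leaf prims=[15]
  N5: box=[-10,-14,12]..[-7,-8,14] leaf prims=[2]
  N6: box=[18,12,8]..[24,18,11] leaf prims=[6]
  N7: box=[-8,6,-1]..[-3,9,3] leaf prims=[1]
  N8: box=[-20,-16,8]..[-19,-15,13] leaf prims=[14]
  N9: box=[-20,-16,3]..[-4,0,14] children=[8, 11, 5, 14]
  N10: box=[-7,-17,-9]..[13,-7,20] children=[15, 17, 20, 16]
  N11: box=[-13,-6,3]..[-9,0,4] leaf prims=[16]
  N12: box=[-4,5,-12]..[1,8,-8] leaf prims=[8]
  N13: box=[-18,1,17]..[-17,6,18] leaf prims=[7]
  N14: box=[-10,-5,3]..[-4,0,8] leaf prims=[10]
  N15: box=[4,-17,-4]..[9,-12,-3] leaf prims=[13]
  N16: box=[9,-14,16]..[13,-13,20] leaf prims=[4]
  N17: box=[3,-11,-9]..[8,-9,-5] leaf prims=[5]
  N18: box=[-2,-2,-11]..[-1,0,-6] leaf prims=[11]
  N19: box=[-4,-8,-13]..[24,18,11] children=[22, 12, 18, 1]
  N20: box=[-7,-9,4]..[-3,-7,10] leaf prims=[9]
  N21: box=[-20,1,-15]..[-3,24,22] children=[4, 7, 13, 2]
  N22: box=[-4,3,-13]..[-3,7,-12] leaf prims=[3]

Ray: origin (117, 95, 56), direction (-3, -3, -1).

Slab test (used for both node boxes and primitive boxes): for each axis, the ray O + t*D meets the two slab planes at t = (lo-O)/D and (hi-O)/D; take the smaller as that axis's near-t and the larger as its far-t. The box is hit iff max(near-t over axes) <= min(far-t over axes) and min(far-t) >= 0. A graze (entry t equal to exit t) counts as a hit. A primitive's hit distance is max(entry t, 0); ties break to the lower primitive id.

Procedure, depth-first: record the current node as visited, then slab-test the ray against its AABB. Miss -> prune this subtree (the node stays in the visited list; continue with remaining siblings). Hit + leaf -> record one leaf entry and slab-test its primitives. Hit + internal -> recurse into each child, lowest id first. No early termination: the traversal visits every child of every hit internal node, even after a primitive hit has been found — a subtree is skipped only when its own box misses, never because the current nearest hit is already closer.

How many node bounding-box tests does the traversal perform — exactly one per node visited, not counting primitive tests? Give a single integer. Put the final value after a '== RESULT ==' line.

Trace the traversal:
N0 x:[31,137/3] y:[71/3,112/3] z:[34,71] -> hit [34,112/3], descend [9, 10, 19, 21]
  N9 x:[121/3,137/3] y:[95/3,37] z:[42,53] -> miss, prune
  N10 x:[104/3,124/3] y:[34,112/3] z:[36,65] -> hit [36,112/3], descend [15, 16, 17, 20]
    N15 x:[36,113/3] y:[107/3,112/3] z:[59,60] -> miss, prune
    N16 x:[104/3,36] y:[36,109/3] z:[36,40] -> hit [36,36] leaf, test {P4@t=36}
    N17 x:[109/3,38] y:[104/3,106/3] z:[61,65] -> miss, prune
    N20 x:[40,124/3] y:[34,104/3] z:[46,52] -> miss, prune
  N19 x:[31,121/3] y:[77/3,103/3] z:[45,69] -> miss, prune
  N21 x:[40,137/3] y:[71/3,94/3] z:[34,71] -> miss, prune

Summary -> nodes [0, 9, 10, 15, 16, 17, 20, 19, 21]; box-tests=9; leaf-entries=1; first=P4

== RESULT ==
9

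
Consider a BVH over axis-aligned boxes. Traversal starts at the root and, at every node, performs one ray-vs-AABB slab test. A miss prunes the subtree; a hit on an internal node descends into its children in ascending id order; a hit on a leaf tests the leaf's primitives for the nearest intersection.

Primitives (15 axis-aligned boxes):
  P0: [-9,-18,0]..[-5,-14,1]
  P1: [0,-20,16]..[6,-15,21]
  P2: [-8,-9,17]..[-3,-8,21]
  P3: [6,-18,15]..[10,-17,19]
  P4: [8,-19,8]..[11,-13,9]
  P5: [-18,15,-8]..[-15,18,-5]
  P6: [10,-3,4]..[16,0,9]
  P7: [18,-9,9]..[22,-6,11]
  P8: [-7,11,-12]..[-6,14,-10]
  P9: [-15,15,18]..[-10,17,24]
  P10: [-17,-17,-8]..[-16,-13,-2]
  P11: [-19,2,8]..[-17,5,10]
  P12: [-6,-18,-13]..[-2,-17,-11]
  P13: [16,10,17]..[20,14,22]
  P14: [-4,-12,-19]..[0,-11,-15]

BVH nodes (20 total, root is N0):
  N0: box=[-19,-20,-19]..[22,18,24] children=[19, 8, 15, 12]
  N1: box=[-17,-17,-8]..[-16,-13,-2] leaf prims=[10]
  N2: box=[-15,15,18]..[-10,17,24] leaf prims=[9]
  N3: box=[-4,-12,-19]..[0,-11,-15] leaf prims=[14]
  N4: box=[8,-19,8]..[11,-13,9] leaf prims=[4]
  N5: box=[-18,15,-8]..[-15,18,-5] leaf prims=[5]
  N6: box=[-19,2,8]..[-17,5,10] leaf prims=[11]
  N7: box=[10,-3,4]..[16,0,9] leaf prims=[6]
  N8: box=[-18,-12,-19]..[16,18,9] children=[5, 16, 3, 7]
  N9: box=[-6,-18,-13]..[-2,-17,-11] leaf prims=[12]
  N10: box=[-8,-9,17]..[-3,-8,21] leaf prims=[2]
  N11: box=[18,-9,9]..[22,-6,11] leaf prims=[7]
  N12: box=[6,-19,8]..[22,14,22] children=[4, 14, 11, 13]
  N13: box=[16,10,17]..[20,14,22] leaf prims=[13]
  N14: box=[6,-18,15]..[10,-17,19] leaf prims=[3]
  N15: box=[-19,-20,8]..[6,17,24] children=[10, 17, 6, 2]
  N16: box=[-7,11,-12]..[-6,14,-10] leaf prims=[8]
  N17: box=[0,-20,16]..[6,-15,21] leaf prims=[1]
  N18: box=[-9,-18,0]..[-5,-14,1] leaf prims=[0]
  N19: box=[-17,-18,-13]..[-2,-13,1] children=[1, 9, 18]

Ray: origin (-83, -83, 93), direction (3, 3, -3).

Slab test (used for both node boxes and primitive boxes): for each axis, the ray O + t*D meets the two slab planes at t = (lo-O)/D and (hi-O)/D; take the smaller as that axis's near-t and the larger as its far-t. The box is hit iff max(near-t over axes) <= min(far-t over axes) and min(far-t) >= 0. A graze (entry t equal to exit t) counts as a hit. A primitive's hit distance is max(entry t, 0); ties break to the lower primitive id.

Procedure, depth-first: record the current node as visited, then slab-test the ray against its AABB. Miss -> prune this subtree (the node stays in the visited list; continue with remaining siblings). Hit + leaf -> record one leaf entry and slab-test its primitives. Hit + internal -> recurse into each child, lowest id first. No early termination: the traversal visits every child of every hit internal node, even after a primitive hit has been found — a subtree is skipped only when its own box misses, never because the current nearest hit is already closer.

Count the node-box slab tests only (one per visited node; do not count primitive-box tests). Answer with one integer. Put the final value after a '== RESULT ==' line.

Walk:
N0 x:[64/3,35] y:[21,101/3] z:[23,112/3] -> hit [23,101/3], descend [8, 12, 15, 19]
  N8 x:[65/3,33] y:[71/3,101/3] z:[28,112/3] -> hit [28,33], descend [3, 5, 7, 16]
    N3 x:[79/3,83/3] y:[71/3,24] z:[36,112/3] -> miss, prune
    N5 x:[65/3,68/3] y:[98/3,101/3] z:[98/3,101/3] -> miss, prune
    N7 x:[31,33] y:[80/3,83/3] z:[28,89/3] -> miss, prune
    N16 x:[76/3,77/3] y:[94/3,97/3] z:[103/3,35] -> miss, prune
  N12 x:[89/3,35] y:[64/3,97/3] z:[71/3,85/3] -> miss, prune
  N15 x:[64/3,89/3] y:[21,100/3] z:[23,85/3] -> hit [23,85/3], descend [2, 6, 10, 17]
    N2 x:[68/3,73/3] y:[98/3,100/3] z:[23,25] -> miss, prune
    N6 x:[64/3,22] y:[85/3,88/3] z:[83/3,85/3] -> miss, prune
    N10 x:[25,80/3] y:[74/3,25] z:[24,76/3] -> hit [25,25] leaf, test {P2@t=25}
    N17 x:[83/3,89/3] y:[21,68/3] z:[24,77/3] -> miss, prune
  N19 x:[22,27] y:[65/3,70/3] z:[92/3,106/3] -> miss, prune

13 AABB tests over nodes [0, 8, 3, 5, 7, 16, 12, 15, 2, 6, 10, 17, 19]; 1 leaf entered; closest P2.

== RESULT ==
13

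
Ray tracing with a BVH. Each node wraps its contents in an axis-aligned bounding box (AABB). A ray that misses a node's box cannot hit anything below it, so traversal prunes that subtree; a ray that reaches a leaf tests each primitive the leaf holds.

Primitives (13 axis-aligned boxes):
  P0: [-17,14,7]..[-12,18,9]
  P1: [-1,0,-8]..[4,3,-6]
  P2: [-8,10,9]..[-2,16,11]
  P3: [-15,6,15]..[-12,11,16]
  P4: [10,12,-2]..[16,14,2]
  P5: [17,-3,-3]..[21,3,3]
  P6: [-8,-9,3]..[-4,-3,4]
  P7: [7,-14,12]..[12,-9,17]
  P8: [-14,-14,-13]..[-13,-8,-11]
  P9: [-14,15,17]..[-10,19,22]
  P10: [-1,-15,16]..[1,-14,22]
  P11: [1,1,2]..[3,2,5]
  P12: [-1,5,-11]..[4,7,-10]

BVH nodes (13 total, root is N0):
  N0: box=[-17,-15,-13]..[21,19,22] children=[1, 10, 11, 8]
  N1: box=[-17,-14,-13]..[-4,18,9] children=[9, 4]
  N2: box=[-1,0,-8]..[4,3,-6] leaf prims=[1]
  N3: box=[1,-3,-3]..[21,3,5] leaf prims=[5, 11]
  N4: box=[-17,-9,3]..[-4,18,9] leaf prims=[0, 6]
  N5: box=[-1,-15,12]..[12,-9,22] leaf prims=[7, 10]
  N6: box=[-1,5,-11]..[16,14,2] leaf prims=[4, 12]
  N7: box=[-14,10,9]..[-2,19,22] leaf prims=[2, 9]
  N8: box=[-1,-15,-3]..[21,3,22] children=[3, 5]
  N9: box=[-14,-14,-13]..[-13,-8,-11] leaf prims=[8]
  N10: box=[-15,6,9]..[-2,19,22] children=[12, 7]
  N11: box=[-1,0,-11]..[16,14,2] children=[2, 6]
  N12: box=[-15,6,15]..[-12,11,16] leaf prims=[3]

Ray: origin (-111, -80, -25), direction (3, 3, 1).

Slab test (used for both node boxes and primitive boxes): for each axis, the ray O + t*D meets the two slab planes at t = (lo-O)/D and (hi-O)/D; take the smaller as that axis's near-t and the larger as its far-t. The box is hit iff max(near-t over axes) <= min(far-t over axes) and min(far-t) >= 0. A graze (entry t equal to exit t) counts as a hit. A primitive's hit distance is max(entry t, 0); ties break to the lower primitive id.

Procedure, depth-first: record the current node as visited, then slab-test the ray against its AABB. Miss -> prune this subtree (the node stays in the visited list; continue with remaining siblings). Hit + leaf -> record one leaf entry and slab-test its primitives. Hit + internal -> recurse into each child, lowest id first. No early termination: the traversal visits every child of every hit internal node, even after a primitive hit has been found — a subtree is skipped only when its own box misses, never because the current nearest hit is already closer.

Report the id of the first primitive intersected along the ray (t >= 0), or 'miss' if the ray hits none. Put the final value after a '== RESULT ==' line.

Trace the traversal:
N0 x:[94/3,44] y:[65/3,33] z:[12,47] -> hit [94/3,33], descend [1, 8, 10, 11]
  N1 x:[94/3,107/3] y:[22,98/3] z:[12,34] -> hit [94/3,98/3], descend [4, 9]
    N4 x:[94/3,107/3] y:[71/3,98/3] z:[28,34] -> hit [94/3,98/3] leaf, test {P0@t=32, P6(miss)}
    N9 x:[97/3,98/3] y:[22,24] z:[12,14] -> miss, prune
  N8 x:[110/3,44] y:[65/3,83/3] z:[22,47] -> miss, prune
  N10 x:[32,109/3] y:[86/3,33] z:[34,47] -> miss, prune
  N11 x:[110/3,127/3] y:[80/3,94/3] z:[14,27] -> miss, prune

Visited [0, 1, 4, 9, 8, 10, 11]. Tests: 7 box, 1 leaf. Nearest: P0.

== RESULT ==
0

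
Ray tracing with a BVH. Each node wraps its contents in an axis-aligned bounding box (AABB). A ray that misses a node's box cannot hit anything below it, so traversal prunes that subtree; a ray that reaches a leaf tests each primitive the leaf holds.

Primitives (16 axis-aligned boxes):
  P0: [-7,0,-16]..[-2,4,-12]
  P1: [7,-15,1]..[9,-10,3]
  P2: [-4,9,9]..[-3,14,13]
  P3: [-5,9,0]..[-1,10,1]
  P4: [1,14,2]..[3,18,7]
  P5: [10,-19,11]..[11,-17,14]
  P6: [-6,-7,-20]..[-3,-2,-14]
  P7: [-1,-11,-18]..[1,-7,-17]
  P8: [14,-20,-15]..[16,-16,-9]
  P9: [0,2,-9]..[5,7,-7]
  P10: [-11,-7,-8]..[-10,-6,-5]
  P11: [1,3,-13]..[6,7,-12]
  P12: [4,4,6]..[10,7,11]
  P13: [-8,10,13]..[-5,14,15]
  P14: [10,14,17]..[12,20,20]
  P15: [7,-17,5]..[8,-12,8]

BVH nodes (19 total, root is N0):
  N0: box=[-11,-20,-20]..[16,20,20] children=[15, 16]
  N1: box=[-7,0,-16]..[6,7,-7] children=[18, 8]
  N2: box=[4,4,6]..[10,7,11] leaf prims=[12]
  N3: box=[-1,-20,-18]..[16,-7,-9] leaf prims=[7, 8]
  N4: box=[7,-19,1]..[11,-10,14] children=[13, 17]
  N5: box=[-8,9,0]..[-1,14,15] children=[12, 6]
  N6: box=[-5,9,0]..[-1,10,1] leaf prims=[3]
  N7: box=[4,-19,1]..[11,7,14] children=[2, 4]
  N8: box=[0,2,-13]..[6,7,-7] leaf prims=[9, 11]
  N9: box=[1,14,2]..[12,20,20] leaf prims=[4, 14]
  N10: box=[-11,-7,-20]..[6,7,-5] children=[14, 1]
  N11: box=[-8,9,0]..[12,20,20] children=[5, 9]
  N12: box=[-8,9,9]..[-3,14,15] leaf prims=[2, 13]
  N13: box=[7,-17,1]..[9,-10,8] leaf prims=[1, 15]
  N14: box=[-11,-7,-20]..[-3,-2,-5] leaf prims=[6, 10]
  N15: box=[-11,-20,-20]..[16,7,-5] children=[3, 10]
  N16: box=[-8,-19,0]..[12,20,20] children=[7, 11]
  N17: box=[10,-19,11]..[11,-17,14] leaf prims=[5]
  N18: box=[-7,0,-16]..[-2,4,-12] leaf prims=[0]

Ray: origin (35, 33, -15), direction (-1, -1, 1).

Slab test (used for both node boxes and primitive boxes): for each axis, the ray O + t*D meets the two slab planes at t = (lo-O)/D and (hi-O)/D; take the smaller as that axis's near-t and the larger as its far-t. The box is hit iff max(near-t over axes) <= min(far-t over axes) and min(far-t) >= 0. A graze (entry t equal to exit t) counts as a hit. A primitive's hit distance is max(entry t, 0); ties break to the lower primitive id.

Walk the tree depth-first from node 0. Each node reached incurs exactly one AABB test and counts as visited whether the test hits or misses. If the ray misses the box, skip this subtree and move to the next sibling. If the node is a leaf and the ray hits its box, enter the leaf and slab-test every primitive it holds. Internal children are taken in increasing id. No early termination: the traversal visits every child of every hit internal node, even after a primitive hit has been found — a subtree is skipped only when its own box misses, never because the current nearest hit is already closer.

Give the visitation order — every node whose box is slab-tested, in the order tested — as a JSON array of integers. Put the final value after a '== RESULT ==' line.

Traverse from the root:
N0 x:[19,46] y:[13,53] z:[-5,35] -> hit [19,35], descend [15, 16]
  N15 x:[19,46] y:[26,53] z:[-5,10] -> miss, prune
  N16 x:[23,43] y:[13,52] z:[15,35] -> hit [23,35], descend [7, 11]
    N7 x:[24,31] y:[26,52] z:[16,29] -> hit [26,29], descend [2, 4]
      N2 x:[25,31] y:[26,29] z:[21,26] -> hit [26,26] leaf, test {P12@t=26}
      N4 x:[24,28] y:[43,52] z:[16,29] -> miss, prune
    N11 x:[23,43] y:[13,24] z:[15,35] -> hit [23,24], descend [5, 9]
      N5 x:[36,43] y:[19,24] z:[15,30] -> miss, prune
      N9 x:[23,34] y:[13,19] z:[17,35] -> miss, prune

9 AABB tests over nodes [0, 15, 16, 7, 2, 4, 11, 5, 9]; 1 leaf entered; closest P12.

== RESULT ==
[0, 15, 16, 7, 2, 4, 11, 5, 9]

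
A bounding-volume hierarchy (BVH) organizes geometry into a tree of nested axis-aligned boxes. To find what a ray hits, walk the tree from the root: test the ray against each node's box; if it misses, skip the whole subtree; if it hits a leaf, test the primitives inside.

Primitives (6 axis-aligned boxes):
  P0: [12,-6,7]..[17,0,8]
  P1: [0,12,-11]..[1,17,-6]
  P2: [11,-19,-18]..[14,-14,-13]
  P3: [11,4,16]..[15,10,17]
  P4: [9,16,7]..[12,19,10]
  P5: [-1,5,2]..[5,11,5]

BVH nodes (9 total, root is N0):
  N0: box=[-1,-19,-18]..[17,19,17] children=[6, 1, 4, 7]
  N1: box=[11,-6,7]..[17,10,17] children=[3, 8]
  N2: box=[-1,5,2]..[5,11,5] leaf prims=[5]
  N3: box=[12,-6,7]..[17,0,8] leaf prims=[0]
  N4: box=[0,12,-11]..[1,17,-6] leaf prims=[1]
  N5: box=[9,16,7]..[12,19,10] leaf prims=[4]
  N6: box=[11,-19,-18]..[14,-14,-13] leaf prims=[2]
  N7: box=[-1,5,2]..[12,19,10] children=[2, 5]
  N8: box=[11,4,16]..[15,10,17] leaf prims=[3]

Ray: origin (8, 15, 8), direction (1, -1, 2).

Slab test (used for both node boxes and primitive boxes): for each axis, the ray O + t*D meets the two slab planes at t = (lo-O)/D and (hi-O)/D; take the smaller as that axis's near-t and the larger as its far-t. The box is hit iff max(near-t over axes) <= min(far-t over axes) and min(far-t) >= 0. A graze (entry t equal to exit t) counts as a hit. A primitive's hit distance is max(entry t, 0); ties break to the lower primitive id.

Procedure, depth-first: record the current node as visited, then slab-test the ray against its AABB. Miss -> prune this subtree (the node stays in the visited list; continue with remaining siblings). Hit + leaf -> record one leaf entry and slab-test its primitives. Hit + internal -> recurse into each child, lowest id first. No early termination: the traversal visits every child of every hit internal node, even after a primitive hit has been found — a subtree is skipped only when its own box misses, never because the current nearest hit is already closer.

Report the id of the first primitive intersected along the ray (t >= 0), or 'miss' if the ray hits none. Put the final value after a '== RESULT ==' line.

Walk:
N0 x:[-9,9] y:[-4,34] z:[-13,9/2] -> hit [-4,9/2], descend [1, 4, 6, 7]
  N1 x:[3,9] y:[5,21] z:[-1/2,9/2] -> miss, prune
  N4 x:[-8,-7] y:[-2,3] z:[-19/2,-7] -> miss, prune
  N6 x:[3,6] y:[29,34] z:[-13,-21/2] -> miss, prune
  N7 x:[-9,4] y:[-4,10] z:[-3,1] -> hit [-3,1], descend [2, 5]
    N2 x:[-9,-3] y:[4,10] z:[-3,-3/2] -> miss, prune
    N5 x:[1,4] y:[-4,-1] z:[-1/2,1] -> miss, prune

Summary -> nodes [0, 1, 4, 6, 7, 2, 5]; box-tests=7; leaf-entries=0; first=miss

== RESULT ==
miss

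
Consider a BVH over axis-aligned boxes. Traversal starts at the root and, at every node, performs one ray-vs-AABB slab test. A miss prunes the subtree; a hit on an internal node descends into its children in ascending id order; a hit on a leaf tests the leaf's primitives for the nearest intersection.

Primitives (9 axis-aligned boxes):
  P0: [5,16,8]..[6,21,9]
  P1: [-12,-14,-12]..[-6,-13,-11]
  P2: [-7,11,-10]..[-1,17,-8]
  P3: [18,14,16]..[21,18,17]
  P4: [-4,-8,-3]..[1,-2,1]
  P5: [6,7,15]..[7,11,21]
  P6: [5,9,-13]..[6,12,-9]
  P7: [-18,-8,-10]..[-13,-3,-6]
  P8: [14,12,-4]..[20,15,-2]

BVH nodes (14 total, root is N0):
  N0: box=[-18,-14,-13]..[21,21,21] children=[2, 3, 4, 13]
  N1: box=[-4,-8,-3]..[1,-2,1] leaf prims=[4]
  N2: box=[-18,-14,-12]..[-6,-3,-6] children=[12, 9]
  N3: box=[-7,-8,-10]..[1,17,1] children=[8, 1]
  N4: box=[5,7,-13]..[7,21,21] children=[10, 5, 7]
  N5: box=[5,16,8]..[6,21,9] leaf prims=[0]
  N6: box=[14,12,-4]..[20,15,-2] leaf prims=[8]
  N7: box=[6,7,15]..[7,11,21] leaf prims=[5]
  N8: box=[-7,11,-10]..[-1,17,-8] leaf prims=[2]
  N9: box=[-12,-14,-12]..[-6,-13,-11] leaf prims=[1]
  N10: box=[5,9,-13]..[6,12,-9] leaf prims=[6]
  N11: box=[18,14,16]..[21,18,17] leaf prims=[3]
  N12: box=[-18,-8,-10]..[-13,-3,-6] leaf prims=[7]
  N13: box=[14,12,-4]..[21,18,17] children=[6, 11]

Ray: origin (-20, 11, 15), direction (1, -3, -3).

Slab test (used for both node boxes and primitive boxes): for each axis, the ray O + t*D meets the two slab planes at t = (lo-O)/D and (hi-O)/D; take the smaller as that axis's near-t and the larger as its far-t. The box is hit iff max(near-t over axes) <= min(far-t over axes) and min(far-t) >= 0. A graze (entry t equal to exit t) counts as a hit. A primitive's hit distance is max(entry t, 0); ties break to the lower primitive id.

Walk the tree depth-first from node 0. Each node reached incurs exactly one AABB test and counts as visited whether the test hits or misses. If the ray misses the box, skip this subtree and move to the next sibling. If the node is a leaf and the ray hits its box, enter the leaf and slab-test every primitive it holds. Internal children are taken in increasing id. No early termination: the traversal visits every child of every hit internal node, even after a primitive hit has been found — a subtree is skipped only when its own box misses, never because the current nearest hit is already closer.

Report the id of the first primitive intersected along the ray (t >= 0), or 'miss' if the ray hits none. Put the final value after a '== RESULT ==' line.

Walk:
N0 x:[2,41] y:[-10/3,25/3] z:[-2,28/3] -> hit [2,25/3], descend [2, 3, 4, 13]
  N2 x:[2,14] y:[14/3,25/3] z:[7,9] -> hit [7,25/3], descend [9, 12]
    N9 x:[8,14] y:[8,25/3] z:[26/3,9] -> miss, prune
    N12 x:[2,7] y:[14/3,19/3] z:[7,25/3] -> miss, prune
  N3 x:[13,21] y:[-2,19/3] z:[14/3,25/3] -> miss, prune
  N4 x:[25,27] y:[-10/3,4/3] z:[-2,28/3] -> miss, prune
  N13 x:[34,41] y:[-7/3,-1/3] z:[-2/3,19/3] -> miss, prune

Summary -> nodes [0, 2, 9, 12, 3, 4, 13]; box-tests=7; leaf-entries=0; first=miss

== RESULT ==
miss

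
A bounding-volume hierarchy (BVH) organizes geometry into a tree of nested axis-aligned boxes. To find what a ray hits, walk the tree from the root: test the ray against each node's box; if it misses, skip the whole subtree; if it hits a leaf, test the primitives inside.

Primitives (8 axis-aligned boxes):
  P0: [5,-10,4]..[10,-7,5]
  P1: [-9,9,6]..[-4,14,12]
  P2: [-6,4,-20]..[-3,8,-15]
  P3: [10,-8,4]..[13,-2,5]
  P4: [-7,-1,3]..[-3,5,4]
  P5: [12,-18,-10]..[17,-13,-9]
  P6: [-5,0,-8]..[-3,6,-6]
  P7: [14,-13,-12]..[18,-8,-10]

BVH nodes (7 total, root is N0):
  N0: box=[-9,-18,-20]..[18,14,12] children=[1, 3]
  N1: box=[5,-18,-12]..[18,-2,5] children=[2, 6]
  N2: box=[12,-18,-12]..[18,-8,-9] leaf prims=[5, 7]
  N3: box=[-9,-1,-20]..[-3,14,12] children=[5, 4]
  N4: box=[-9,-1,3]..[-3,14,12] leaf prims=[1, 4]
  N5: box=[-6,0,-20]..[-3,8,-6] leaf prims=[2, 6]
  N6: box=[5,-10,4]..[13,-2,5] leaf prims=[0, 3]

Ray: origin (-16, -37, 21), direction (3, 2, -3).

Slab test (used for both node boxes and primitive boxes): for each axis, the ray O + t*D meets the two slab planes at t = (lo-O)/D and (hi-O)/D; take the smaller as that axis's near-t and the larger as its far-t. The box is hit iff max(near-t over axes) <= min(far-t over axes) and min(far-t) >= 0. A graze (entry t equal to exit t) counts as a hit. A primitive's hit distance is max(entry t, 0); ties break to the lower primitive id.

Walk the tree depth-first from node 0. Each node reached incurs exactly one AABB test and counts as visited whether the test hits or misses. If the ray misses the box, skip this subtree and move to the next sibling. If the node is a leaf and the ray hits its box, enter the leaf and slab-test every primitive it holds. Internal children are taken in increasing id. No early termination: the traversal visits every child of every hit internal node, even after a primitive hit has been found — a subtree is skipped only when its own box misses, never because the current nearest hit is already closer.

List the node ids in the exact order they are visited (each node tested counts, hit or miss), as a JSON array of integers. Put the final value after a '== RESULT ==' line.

Walk:
N0 x:[7/3,34/3] y:[19/2,51/2] z:[3,41/3] -> hit [19/2,34/3], descend [1, 3]
  N1 x:[7,34/3] y:[19/2,35/2] z:[16/3,11] -> hit [19/2,11], descend [2, 6]
    N2 x:[28/3,34/3] y:[19/2,29/2] z:[10,11] -> hit [10,11] leaf, test {P5@t=10, P7(miss)}
    N6 x:[7,29/3] y:[27/2,35/2] z:[16/3,17/3] -> miss, prune
  N3 x:[7/3,13/3] y:[18,51/2] z:[3,41/3] -> miss, prune

Visited [0, 1, 2, 6, 3]. Tests: 5 box, 1 leaf. Nearest: P5.

== RESULT ==
[0, 1, 2, 6, 3]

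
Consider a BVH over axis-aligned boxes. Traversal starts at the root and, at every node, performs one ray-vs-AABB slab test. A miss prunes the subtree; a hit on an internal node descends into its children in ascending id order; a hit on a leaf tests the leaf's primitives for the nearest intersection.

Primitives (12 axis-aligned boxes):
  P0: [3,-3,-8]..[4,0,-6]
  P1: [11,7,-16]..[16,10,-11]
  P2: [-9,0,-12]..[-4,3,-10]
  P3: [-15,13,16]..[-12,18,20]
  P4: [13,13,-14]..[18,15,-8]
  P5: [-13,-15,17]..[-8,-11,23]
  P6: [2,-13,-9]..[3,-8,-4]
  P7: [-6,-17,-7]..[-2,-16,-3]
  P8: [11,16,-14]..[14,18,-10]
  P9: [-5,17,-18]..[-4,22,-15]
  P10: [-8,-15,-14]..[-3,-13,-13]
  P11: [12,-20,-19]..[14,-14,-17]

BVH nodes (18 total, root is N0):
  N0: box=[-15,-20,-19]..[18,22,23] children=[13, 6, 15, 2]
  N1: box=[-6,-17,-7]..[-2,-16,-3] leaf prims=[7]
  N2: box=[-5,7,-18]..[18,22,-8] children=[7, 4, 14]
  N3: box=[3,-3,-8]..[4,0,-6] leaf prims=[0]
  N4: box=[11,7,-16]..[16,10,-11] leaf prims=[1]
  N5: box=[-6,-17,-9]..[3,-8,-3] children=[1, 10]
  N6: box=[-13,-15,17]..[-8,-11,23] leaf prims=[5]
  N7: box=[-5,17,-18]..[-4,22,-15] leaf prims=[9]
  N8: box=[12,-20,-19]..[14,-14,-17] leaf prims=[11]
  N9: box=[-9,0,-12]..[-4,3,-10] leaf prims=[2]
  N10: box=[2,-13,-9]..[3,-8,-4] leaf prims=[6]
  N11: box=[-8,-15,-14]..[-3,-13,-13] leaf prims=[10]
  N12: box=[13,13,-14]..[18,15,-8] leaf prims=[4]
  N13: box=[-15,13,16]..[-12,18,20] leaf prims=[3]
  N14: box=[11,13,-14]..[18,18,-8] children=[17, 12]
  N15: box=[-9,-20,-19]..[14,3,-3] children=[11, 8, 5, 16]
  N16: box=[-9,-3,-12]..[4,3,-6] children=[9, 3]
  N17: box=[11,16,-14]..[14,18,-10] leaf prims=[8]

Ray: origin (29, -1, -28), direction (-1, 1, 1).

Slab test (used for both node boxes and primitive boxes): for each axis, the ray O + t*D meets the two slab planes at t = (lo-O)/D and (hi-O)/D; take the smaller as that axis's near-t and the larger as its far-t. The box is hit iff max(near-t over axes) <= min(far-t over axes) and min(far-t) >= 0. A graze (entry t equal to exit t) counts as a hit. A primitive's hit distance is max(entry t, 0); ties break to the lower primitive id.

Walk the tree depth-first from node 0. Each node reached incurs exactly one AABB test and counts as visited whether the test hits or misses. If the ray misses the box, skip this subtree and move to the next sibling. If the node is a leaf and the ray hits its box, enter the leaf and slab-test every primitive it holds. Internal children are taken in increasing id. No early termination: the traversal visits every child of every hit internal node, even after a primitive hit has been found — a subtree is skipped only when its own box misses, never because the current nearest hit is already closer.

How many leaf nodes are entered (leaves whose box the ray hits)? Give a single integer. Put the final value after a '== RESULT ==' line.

Traverse from the root:
N0 x:[11,44] y:[-19,23] z:[9,51] -> hit [11,23], descend [2, 6, 13, 15]
  N2 x:[11,34] y:[8,23] z:[10,20] -> hit [11,20], descend [4, 7, 14]
    N4 x:[13,18] y:[8,11] z:[12,17] -> miss, prune
    N7 x:[33,34] y:[18,23] z:[10,13] -> miss, prune
    N14 x:[11,18] y:[14,19] z:[14,20] -> hit [14,18], descend [12, 17]
      N12 x:[11,16] y:[14,16] z:[14,20] -> hit [14,16] leaf, test {P4@t=14}
      N17 x:[15,18] y:[17,19] z:[14,18] -> hit [17,18] leaf, test {P8@t=17}
  N6 x:[37,42] y:[-14,-10] z:[45,51] -> miss, prune
  N13 x:[41,44] y:[14,19] z:[44,48] -> miss, prune
  N15 x:[15,38] y:[-19,4] z:[9,25] -> miss, prune

order=[0, 2, 4, 7, 14, 12, 17, 6, 13, 15]  |boxes|=10  |leaves|=2  hit=P4

== RESULT ==
2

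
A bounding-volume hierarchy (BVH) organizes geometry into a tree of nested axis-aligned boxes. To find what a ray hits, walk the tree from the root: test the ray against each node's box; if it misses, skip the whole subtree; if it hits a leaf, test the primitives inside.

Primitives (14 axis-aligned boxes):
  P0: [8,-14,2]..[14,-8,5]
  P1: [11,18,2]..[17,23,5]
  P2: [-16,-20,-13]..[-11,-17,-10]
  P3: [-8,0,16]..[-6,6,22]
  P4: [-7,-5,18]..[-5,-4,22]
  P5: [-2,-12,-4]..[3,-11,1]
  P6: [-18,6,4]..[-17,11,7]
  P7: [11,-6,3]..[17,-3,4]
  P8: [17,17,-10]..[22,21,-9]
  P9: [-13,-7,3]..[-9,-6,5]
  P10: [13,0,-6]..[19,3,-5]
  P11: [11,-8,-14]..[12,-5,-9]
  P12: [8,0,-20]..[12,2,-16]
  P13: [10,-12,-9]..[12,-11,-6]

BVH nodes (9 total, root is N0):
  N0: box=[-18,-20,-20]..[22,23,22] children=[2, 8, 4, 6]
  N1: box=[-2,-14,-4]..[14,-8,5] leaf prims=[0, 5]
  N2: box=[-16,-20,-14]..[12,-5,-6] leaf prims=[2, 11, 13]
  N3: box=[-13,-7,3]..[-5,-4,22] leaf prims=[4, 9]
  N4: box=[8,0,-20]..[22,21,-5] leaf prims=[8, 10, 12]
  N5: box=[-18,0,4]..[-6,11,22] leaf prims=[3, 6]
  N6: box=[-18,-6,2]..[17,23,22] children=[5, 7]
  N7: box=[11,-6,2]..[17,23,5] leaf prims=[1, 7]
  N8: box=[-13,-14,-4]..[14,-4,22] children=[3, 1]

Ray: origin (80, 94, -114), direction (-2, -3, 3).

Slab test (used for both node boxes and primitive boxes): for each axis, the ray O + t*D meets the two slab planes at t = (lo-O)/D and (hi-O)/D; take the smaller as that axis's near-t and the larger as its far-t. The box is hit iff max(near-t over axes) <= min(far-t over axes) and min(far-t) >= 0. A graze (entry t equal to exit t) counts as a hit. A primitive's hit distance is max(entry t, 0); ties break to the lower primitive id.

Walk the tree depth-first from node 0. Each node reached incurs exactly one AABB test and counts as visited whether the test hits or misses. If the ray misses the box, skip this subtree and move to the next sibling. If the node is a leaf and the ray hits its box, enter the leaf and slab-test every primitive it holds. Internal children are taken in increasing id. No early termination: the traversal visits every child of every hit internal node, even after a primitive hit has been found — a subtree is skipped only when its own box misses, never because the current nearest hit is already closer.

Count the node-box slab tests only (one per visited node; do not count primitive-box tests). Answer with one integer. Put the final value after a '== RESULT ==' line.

Trace the traversal:
N0 x:[29,49] y:[71/3,38] z:[94/3,136/3] -> hit [94/3,38], descend [2, 4, 6, 8]
  N2 x:[34,48] y:[33,38] z:[100/3,36] -> hit [34,36] leaf, test {P2(miss), P11@t=34, P13@t=35}
  N4 x:[29,36] y:[73/3,94/3] z:[94/3,109/3] -> hit [94/3,94/3] leaf, test {P8(miss), P10(miss), P12(miss)}
  N6 x:[63/2,49] y:[71/3,100/3] z:[116/3,136/3] -> miss, prune
  N8 x:[33,93/2] y:[98/3,36] z:[110/3,136/3] -> miss, prune

Summary -> nodes [0, 2, 4, 6, 8]; box-tests=5; leaf-entries=2; first=P11

== RESULT ==
5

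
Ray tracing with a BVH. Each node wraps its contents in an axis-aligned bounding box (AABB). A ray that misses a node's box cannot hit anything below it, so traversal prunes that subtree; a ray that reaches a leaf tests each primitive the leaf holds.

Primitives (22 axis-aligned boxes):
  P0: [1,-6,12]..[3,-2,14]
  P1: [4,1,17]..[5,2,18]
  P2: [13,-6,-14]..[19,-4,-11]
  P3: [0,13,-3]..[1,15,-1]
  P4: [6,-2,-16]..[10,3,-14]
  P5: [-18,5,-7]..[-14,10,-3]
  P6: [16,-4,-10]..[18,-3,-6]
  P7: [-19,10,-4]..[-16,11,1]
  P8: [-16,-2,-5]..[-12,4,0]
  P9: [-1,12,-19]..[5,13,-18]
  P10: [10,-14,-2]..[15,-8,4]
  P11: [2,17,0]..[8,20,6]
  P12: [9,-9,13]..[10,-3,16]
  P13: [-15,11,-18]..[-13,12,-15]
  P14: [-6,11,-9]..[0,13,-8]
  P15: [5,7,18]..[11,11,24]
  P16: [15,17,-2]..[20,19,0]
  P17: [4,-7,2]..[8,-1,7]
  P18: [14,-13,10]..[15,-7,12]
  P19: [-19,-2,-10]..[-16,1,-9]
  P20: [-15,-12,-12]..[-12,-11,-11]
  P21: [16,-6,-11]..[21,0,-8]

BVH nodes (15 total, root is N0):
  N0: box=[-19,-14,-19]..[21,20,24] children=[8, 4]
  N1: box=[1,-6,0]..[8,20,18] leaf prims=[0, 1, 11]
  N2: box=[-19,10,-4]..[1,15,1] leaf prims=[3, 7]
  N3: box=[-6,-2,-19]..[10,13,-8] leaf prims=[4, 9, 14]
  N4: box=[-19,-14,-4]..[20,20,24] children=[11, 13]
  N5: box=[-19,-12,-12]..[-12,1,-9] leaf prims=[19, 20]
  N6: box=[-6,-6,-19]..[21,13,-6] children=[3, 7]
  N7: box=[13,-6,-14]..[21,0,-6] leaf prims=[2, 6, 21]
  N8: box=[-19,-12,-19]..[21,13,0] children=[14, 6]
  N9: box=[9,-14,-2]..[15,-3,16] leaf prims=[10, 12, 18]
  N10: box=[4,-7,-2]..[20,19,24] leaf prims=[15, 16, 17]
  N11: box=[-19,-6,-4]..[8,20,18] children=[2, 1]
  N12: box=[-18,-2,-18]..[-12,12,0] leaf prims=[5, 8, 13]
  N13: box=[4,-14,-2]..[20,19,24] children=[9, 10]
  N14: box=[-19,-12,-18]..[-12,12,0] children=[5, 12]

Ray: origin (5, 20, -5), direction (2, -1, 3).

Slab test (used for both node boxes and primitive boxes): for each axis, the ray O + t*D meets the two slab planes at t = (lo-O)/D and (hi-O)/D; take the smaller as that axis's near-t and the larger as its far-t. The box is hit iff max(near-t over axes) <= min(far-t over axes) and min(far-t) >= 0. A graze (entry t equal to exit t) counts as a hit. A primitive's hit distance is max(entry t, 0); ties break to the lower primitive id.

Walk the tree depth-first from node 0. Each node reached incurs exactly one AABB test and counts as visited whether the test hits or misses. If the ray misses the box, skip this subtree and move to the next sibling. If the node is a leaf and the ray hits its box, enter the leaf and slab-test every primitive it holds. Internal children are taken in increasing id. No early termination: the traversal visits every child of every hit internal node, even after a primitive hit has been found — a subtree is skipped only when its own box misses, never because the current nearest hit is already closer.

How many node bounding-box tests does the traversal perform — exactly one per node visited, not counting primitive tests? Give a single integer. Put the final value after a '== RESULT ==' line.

Traverse from the root:
N0 x:[-12,8] y:[0,34] z:[-14/3,29/3] -> hit [0,8], descend [4, 8]
  N4 x:[-12,15/2] y:[0,34] z:[1/3,29/3] -> hit [1/3,15/2], descend [11, 13]
    N11 x:[-12,3/2] y:[0,26] z:[1/3,23/3] -> hit [1/3,3/2], descend [1, 2]
      N1 x:[-2,3/2] y:[0,26] z:[5/3,23/3] -> miss, prune
      N2 x:[-12,-2] y:[5,10] z:[1/3,2] -> miss, prune
    N13 x:[-1/2,15/2] y:[1,34] z:[1,29/3] -> hit [1,15/2], descend [9, 10]
      N9 x:[2,5] y:[23,34] z:[1,7] -> miss, prune
      N10 x:[-1/2,15/2] y:[1,27] z:[1,29/3] -> hit [1,15/2] leaf, test {P15(miss), P16(miss), P17(miss)}
  N8 x:[-12,8] y:[7,32] z:[-14/3,5/3] -> miss, prune

Visited [0, 4, 11, 1, 2, 13, 9, 10, 8]. Tests: 9 box, 1 leaf. Nearest: miss.

== RESULT ==
9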